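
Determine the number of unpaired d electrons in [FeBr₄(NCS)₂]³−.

5 unpaired electrons

Ligand charges: each bromide is −1; each isothiocyanate is −1. With an overall charge of −3 the iron centre must be in the +3 oxidation state.
Fe sits in group 8, so the d-electron count is 8 − 3 = 5.
The spin state decides the count: Bromide and isothiocyanate are weak-field ligands for a first-row metal, so the complex is high-spin.
An octahedral high-spin d⁵ ion is t₂g³e_g², giving 5 unpaired electrons.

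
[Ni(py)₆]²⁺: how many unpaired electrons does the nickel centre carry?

Ligand charges: pyridine is neutral. With an overall charge of +2 the nickel centre must be in the +2 oxidation state.
Nickel is a group-10 element; Ni(II) is therefore d⁸.
In an octahedral field the d⁸ configuration is t₂g⁶e_g² (only one arrangement possible), giving 2 unpaired electrons.

2 unpaired electrons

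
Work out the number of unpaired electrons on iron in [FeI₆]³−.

5

Summing ligand charges against the −3 overall charge gives an oxidation state of +3 for iron.
Fe sits in group 8, so the d-electron count is 8 − 3 = 5.
The spin state decides the count: Iodide is a weak-field ligand for a first-row metal, so the complex is high-spin.
An octahedral high-spin d⁵ ion is t₂g³e_g², giving 5 unpaired electrons.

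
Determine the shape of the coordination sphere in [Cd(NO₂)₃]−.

Ligand charges: each nitro (N-bound nitrite) is −1. With an overall charge of −1 the cadmium centre must be in the +2 oxidation state.
Cadmium is a group-12 element; Cd(II) is therefore d¹⁰.
Coordination number: 3.
Three ligands around a d¹⁰ centre minimise repulsion in a trigonal-planar arrangement.

trigonal planar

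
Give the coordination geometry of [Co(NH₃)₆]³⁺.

octahedral

Ligand charges: ammonia is neutral. With an overall charge of +3 the cobalt centre must be in the +3 oxidation state.
Co sits in group 9, so the d-electron count is 9 − 3 = 6.
Coordination number: 6.
Six donors around a single metal centre give an octahedral coordination sphere.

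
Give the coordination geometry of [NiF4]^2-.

Ligand charges: each fluoride is −1. With an overall charge of −2 the nickel centre must be in the +2 oxidation state.
Ni sits in group 10, so the d-electron count is 10 − 2 = 8.
With 4 monodentate ligands the coordination number is 4.
Fluoride is a weak-field ligand.
With weak-field ligands the CFSE gain from square planar is small, so a 3d d⁸ ion takes the sterically preferred tetrahedral geometry.

tetrahedral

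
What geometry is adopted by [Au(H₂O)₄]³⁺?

square planar

Summing ligand charges against the +3 overall charge gives an oxidation state of +3 for gold.
Au sits in group 11, so the d-electron count is 11 − 3 = 8.
With 4 monodentate ligands the coordination number is 4.
A 5d d⁸ ion has a large crystal-field splitting; square planar leaves the high-energy d_{x²−y²} orbital empty and maximises CFSE.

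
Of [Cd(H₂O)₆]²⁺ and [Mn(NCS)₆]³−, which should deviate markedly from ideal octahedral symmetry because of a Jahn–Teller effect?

[Cd(H₂O)₆]²⁺: Ligand charges: water is neutral. With an overall charge of +2 the cadmium centre must be in the +2 oxidation state. Cd sits in group 12, so the d-electron count is 12 − 2 = 10. The d¹⁰ configuration leaves the e_g set evenly filled (or empty) — no strong Jahn–Teller driving force.
[Mn(NCS)₆]³−: Summing ligand charges against the −3 overall charge gives an oxidation state of +3 for manganese. Manganese is a group-7 element; Mn(III) is therefore d⁴. Isothiocyanate is a weak-field ligand for a first-row metal, so the complex is high-spin. The t₂g³e_g¹ (high-spin) configuration has an unevenly filled e_g set; the Jahn–Teller theorem predicts a tetragonal distortion (typically axial elongation) to lift the degeneracy.

[Mn(NCS)₆]³−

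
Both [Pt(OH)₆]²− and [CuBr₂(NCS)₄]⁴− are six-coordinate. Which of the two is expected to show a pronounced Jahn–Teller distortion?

[CuBr₂(NCS)₄]⁴−

[Pt(OH)₆]²−: Ligand charges: each hydroxide is −1. With an overall charge of −2 the platinum centre must be in the +4 oxidation state. Platinum is a group-10 element; Pt(IV) is therefore d⁶. A 5d ion has a large Δₒ and is invariably low-spin. The d⁶ configuration leaves the e_g set evenly filled (or empty) — no strong Jahn–Teller driving force.
[CuBr₂(NCS)₄]⁴−: Each bromide is −1; each isothiocyanate is −1; balancing the −4 overall charge requires Cu(II). Cu sits in group 11, so the d-electron count is 11 − 2 = 9. The t₂g⁶e_g³ configuration has an unevenly filled e_g set; the Jahn–Teller theorem predicts a tetragonal distortion (typically axial elongation) to lift the degeneracy.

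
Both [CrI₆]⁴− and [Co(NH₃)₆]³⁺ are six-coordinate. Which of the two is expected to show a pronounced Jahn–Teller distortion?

[CrI₆]⁴−: Summing ligand charges against the −4 overall charge gives an oxidation state of +2 for chromium. Cr sits in group 6, so the d-electron count is 6 − 2 = 4. Iodide is a weak-field ligand for a first-row metal, so the complex is high-spin. The t₂g³e_g¹ (high-spin) configuration has an unevenly filled e_g set; the Jahn–Teller theorem predicts a tetragonal distortion (typically axial elongation) to lift the degeneracy.
[Co(NH₃)₆]³⁺: Ligand charges: ammonia is neutral. With an overall charge of +3 the cobalt centre must be in the +3 oxidation state. Co sits in group 9, so the d-electron count is 9 − 3 = 6. Co(III) has an exceptionally large octahedral splitting and is low-spin with essentially every ligand except fluoride. The d⁶ configuration leaves the e_g set evenly filled (or empty) — no strong Jahn–Teller driving force.

[CrI₆]⁴−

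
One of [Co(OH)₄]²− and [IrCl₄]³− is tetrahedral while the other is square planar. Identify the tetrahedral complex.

For [Co(OH)₄]²−: Summing ligand charges against the −2 overall charge gives an oxidation state of +2 for cobalt. Co sits in group 9, so the d-electron count is 9 − 2 = 7. For a high-spin 3d d⁷ ion with weak-field ligands the small Δₜ gives little square-planar CFSE advantage, so four ligands adopt the sterically favoured tetrahedral geometry. → tetrahedral.
For [IrCl₄]³−: Ligand charges: each chloride is −1. With an overall charge of −3 the iridium centre must be in the +1 oxidation state. Iridium is a group-9 element; Ir(I) is therefore d⁸. A 5d d⁸ ion has a large crystal-field splitting; square planar leaves the high-energy d_{x²−y²} orbital empty and maximises CFSE. → square planar.

[Co(OH)₄]²−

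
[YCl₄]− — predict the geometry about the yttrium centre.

Each chloride is −1; balancing the −1 overall charge requires Y(III).
Yttrium is a group-3 element; Y(III) is therefore d⁰.
With 4 monodentate ligands the coordination number is 4.
A d⁰ ion has no crystal-field stabilisation preference between square planar and tetrahedral, so four ligands adopt the sterically favoured tetrahedral geometry.

tetrahedral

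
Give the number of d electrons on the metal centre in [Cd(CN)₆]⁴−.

Ligand charges: each cyanide is −1. With an overall charge of −4 the cadmium centre must be in the +2 oxidation state.
Cd sits in group 12, so the d-electron count is 12 − 2 = 10.

d10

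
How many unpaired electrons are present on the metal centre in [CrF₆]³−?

3 unpaired electrons

Ligand charges: each fluoride is −1. With an overall charge of −3 the chromium centre must be in the +3 oxidation state.
Cr sits in group 6, so the d-electron count is 6 − 3 = 3.
In an octahedral field the d³ configuration is t₂g³e_g⁰ (only one arrangement possible), giving 3 unpaired electrons.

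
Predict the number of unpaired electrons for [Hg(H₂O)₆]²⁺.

0 unpaired electrons

Ligand charges: water is neutral. With an overall charge of +2 the mercury centre must be in the +2 oxidation state.
Mercury is a group-12 element; Hg(II) is therefore d¹⁰.
In an octahedral field the d¹⁰ configuration is t₂g⁶e_g⁴, giving 0 unpaired electrons.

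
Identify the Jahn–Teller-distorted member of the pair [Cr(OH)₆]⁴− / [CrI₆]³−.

[Cr(OH)₆]⁴−: Summing ligand charges against the −4 overall charge gives an oxidation state of +2 for chromium. Cr sits in group 6, so the d-electron count is 6 − 2 = 4. Hydroxide is a weak-field ligand for a first-row metal, so the complex is high-spin. The t₂g³e_g¹ (high-spin) configuration has an unevenly filled e_g set; the Jahn–Teller theorem predicts a tetragonal distortion (typically axial elongation) to lift the degeneracy.
[CrI₆]³−: Ligand charges: each iodide is −1. With an overall charge of −3 the chromium centre must be in the +3 oxidation state. Group 6 minus oxidation state 3 gives a d³ configuration. The d³ configuration leaves the e_g set evenly filled (or empty) — no strong Jahn–Teller driving force.

[Cr(OH)₆]⁴−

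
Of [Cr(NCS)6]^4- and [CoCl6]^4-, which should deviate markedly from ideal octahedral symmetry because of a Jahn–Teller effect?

[Cr(NCS)6]^4-

[Cr(NCS)6]^4-: Each isothiocyanate is −1; balancing the −4 overall charge requires Cr(II). Cr sits in group 6, so the d-electron count is 6 − 2 = 4. Isothiocyanate is a weak-field ligand for a first-row metal, so the complex is high-spin. The t₂g³e_g¹ (high-spin) configuration has an unevenly filled e_g set; the Jahn–Teller theorem predicts a tetragonal distortion (typically axial elongation) to lift the degeneracy.
[CoCl6]^4-: Each chloride is −1; balancing the −4 overall charge requires Co(II). Cobalt is a group-9 element; Co(II) is therefore d⁷. Chloride is a weak-field ligand for a first-row metal, so the complex is high-spin. The d⁷ configuration leaves the e_g set evenly filled (or empty) — no strong Jahn–Teller driving force.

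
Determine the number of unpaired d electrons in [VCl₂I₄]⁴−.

3

Summing ligand charges against the −4 overall charge gives an oxidation state of +2 for vanadium.
Vanadium is a group-5 element; V(II) is therefore d³.
In an octahedral field the d³ configuration is t₂g³e_g⁰ (only one arrangement possible), giving 3 unpaired electrons.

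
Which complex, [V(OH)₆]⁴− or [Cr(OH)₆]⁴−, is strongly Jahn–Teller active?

[V(OH)₆]⁴−: Ligand charges: each hydroxide is −1. With an overall charge of −4 the vanadium centre must be in the +2 oxidation state. Vanadium is a group-5 element; V(II) is therefore d³. The d³ configuration leaves the e_g set evenly filled (or empty) — no strong Jahn–Teller driving force.
[Cr(OH)₆]⁴−: Ligand charges: each hydroxide is −1. With an overall charge of −4 the chromium centre must be in the +2 oxidation state. Chromium is a group-6 element; Cr(II) is therefore d⁴. Hydroxide is a weak-field ligand for a first-row metal, so the complex is high-spin. The t₂g³e_g¹ (high-spin) configuration has an unevenly filled e_g set; the Jahn–Teller theorem predicts a tetragonal distortion (typically axial elongation) to lift the degeneracy.

[Cr(OH)₆]⁴−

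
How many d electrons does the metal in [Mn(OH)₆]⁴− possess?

Ligand charges: each hydroxide is −1. With an overall charge of −4 the manganese centre must be in the +2 oxidation state.
Group 7 minus oxidation state 2 gives a d⁵ configuration.

d⁵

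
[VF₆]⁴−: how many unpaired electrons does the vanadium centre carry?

Each fluoride is −1; balancing the −4 overall charge requires V(II).
V sits in group 5, so the d-electron count is 5 − 2 = 3.
In an octahedral field the d³ configuration is t₂g³e_g⁰ (only one arrangement possible), giving 3 unpaired electrons.

3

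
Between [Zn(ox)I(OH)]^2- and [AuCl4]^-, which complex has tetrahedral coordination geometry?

[Zn(ox)I(OH)]^2-

For [Zn(ox)I(OH)]^2-: Each oxalate is −2; each iodide is −1; each hydroxide is −1; balancing the −2 overall charge requires Zn(II). Zn sits in group 12, so the d-electron count is 12 − 2 = 10. A d¹⁰ ion has no crystal-field stabilisation preference between square planar and tetrahedral, so four ligands adopt the sterically favoured tetrahedral geometry. → tetrahedral.
For [AuCl4]^-: Each chloride is −1; balancing the −1 overall charge requires Au(III). Au sits in group 11, so the d-electron count is 11 − 3 = 8. A 5d d⁸ ion has a large crystal-field splitting; square planar leaves the high-energy d_{x²−y²} orbital empty and maximises CFSE. → square planar.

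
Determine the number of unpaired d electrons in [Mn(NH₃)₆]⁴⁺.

3 unpaired electrons

Ligand charges: ammonia is neutral. With an overall charge of +4 the manganese centre must be in the +4 oxidation state.
Manganese is a group-7 element; Mn(IV) is therefore d³.
In an octahedral field the d³ configuration is t₂g³e_g⁰ (only one arrangement possible), giving 3 unpaired electrons.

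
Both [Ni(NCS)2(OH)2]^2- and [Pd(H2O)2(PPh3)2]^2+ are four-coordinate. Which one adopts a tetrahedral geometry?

For [Ni(NCS)2(OH)2]^2-: Each isothiocyanate is −1; each hydroxide is −1; balancing the −2 overall charge requires Ni(II). Group 10 minus oxidation state 2 gives a d⁸ configuration. Hydroxide and isothiocyanate are weak-field ligands. With weak-field ligands the CFSE gain from square planar is small, so a 3d d⁸ ion takes the sterically preferred tetrahedral geometry. → tetrahedral.
For [Pd(H2O)2(PPh3)2]^2+: Summing ligand charges against the +2 overall charge gives an oxidation state of +2 for palladium. Palladium is a group-10 element; Pd(II) is therefore d⁸. A 4d d⁸ ion has a large crystal-field splitting; square planar leaves the high-energy d_{x²−y²} orbital empty and maximises CFSE. → square planar.

[Ni(NCS)2(OH)2]^2-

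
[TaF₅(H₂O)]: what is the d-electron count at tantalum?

Each fluoride is −1; water is neutral; balancing the 0 overall charge requires Ta(V).
Tantalum is a group-5 element; Ta(V) is therefore d⁰.

d0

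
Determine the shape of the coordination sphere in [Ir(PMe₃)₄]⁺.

Ligand charges: trimethylphosphine is neutral. With an overall charge of +1 the iridium centre must be in the +1 oxidation state.
Iridium is a group-9 element; Ir(I) is therefore d⁸.
With 4 monodentate ligands the coordination number is 4.
A 5d d⁸ ion has a large crystal-field splitting; square planar leaves the high-energy d_{x²−y²} orbital empty and maximises CFSE.

square planar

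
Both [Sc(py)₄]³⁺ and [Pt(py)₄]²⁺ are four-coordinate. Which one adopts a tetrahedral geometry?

[Sc(py)₄]³⁺

For [Sc(py)₄]³⁺: Ligand charges: pyridine is neutral. With an overall charge of +3 the scandium centre must be in the +3 oxidation state. Group 3 minus oxidation state 3 gives a d⁰ configuration. A d⁰ ion has no crystal-field stabilisation preference between square planar and tetrahedral, so four ligands adopt the sterically favoured tetrahedral geometry. → tetrahedral.
For [Pt(py)₄]²⁺: Pyridine is neutral; balancing the +2 overall charge requires Pt(II). Group 10 minus oxidation state 2 gives a d⁸ configuration. A 5d d⁸ ion has a large crystal-field splitting; square planar leaves the high-energy d_{x²−y²} orbital empty and maximises CFSE. → square planar.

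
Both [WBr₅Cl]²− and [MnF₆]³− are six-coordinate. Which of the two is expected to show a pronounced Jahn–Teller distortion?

[MnF₆]³−

[WBr₅Cl]²−: Ligand charges: each bromide is −1; each chloride is −1. With an overall charge of −2 the tungsten centre must be in the +4 oxidation state. Tungsten is a group-6 element; W(IV) is therefore d². The d² configuration leaves the e_g set evenly filled (or empty) — no strong Jahn–Teller driving force.
[MnF₆]³−: Summing ligand charges against the −3 overall charge gives an oxidation state of +3 for manganese. Group 7 minus oxidation state 3 gives a d⁴ configuration. Fluoride is a weak-field ligand for a first-row metal, so the complex is high-spin. The t₂g³e_g¹ (high-spin) configuration has an unevenly filled e_g set; the Jahn–Teller theorem predicts a tetragonal distortion (typically axial elongation) to lift the degeneracy.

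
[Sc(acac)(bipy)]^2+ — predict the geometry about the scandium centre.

tetrahedral

Each acetylacetonate is −1; 2,2′-bipyridine is neutral; balancing the +2 overall charge requires Sc(III).
Group 3 minus oxidation state 3 gives a d⁰ configuration.
Counting donor atoms: 1×acetylacetonate (bidentate) → 2 donors; 1×2,2′-bipyridine (bidentate) → 2 donors. Coordination number = 4.
A d⁰ ion has no crystal-field stabilisation preference between square planar and tetrahedral, so four ligands adopt the sterically favoured tetrahedral geometry.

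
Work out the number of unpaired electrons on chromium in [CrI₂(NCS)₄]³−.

3 unpaired electrons

Each iodide is −1; each isothiocyanate is −1; balancing the −3 overall charge requires Cr(III).
Group 6 minus oxidation state 3 gives a d³ configuration.
In an octahedral field the d³ configuration is t₂g³e_g⁰ (only one arrangement possible), giving 3 unpaired electrons.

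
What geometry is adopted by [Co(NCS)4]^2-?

Ligand charges: each isothiocyanate is −1. With an overall charge of −2 the cobalt centre must be in the +2 oxidation state.
Co sits in group 9, so the d-electron count is 9 − 2 = 7.
With 4 monodentate ligands the coordination number is 4.
Isothiocyanate is a weak-field ligand.
For a high-spin 3d d⁷ ion with weak-field ligands the small Δₜ gives little square-planar CFSE advantage, so four ligands adopt the sterically favoured tetrahedral geometry.

tetrahedral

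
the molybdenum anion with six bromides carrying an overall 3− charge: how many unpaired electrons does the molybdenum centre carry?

Each bromide is −1; balancing the −3 overall charge requires Mo(III).
Molybdenum is a group-6 element; Mo(III) is therefore d³.
In an octahedral field the d³ configuration is t₂g³e_g⁰ (only one arrangement possible), giving 3 unpaired electrons.

3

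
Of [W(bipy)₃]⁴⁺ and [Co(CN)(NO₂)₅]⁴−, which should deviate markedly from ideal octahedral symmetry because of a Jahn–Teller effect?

[Co(CN)(NO₂)₅]⁴−

[W(bipy)₃]⁴⁺: Ligand charges: 2,2′-bipyridine is neutral. With an overall charge of +4 the tungsten centre must be in the +4 oxidation state. Group 6 minus oxidation state 4 gives a d² configuration. The d² configuration leaves the e_g set evenly filled (or empty) — no strong Jahn–Teller driving force.
[Co(CN)(NO₂)₅]⁴−: Each cyanide is −1; each nitro (N-bound nitrite) is −1; balancing the −4 overall charge requires Co(II). Co sits in group 9, so the d-electron count is 9 − 2 = 7. Cyanide and nitro (N-bound nitrite) are strong-field ligands (high in the spectrochemical series) for a first-row metal, so the complex is low-spin. The t₂g⁶e_g¹ (low-spin) configuration has an unevenly filled e_g set; the Jahn–Teller theorem predicts a tetragonal distortion (typically axial elongation) to lift the degeneracy.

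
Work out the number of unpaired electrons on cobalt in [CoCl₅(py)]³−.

Ligand charges: each chloride is −1; pyridine is neutral. With an overall charge of −3 the cobalt centre must be in the +2 oxidation state.
Co sits in group 9, so the d-electron count is 9 − 2 = 7.
The spin state decides the count: Chloride is a weak-field ligand for a first-row metal, so the complex is high-spin.
An octahedral high-spin d⁷ ion is t₂g⁵e_g², giving 3 unpaired electrons.

3 unpaired electrons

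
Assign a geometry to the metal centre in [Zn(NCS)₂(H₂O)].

trigonal planar

Summing ligand charges against the 0 overall charge gives an oxidation state of +2 for zinc.
Zn sits in group 12, so the d-electron count is 12 − 2 = 10.
Coordination number: 3.
Three ligands around a d¹⁰ centre minimise repulsion in a trigonal-planar arrangement.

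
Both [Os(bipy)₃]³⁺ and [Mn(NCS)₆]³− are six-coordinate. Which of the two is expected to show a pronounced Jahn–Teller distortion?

[Os(bipy)₃]³⁺: 2,2′-bipyridine is neutral; balancing the +3 overall charge requires Os(III). Osmium is a group-8 element; Os(III) is therefore d⁵. A 5d ion has a large Δₒ and is invariably low-spin. The d⁵ configuration leaves the e_g set evenly filled (or empty) — no strong Jahn–Teller driving force.
[Mn(NCS)₆]³−: Each isothiocyanate is −1; balancing the −3 overall charge requires Mn(III). Mn sits in group 7, so the d-electron count is 7 − 3 = 4. Isothiocyanate is a weak-field ligand for a first-row metal, so the complex is high-spin. The t₂g³e_g¹ (high-spin) configuration has an unevenly filled e_g set; the Jahn–Teller theorem predicts a tetragonal distortion (typically axial elongation) to lift the degeneracy.

[Mn(NCS)₆]³−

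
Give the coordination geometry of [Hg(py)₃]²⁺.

Summing ligand charges against the +2 overall charge gives an oxidation state of +2 for mercury.
Mercury is a group-12 element; Hg(II) is therefore d¹⁰.
Coordination number: 3.
Three ligands around a d¹⁰ centre minimise repulsion in a trigonal-planar arrangement.

trigonal planar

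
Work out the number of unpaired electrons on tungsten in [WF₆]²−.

Summing ligand charges against the −2 overall charge gives an oxidation state of +4 for tungsten.
W sits in group 6, so the d-electron count is 6 − 4 = 2.
In an octahedral field the d² configuration is t₂g²e_g⁰ (only one arrangement possible), giving 2 unpaired electrons.

2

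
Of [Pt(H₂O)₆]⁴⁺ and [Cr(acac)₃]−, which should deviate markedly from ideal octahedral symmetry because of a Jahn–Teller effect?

[Pt(H₂O)₆]⁴⁺: Summing ligand charges against the +4 overall charge gives an oxidation state of +4 for platinum. Group 10 minus oxidation state 4 gives a d⁶ configuration. A 5d ion has a large Δₒ and is invariably low-spin. The d⁶ configuration leaves the e_g set evenly filled (or empty) — no strong Jahn–Teller driving force.
[Cr(acac)₃]−: Ligand charges: each acetylacetonate is −1. With an overall charge of −1 the chromium centre must be in the +2 oxidation state. Group 6 minus oxidation state 2 gives a d⁴ configuration. Acetylacetonate is a weak-field ligand for a first-row metal, so the complex is high-spin. The t₂g³e_g¹ (high-spin) configuration has an unevenly filled e_g set; the Jahn–Teller theorem predicts a tetragonal distortion (typically axial elongation) to lift the degeneracy.

[Cr(acac)₃]−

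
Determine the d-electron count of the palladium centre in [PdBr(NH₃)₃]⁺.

Summing ligand charges against the +1 overall charge gives an oxidation state of +2 for palladium.
Group 10 minus oxidation state 2 gives a d⁸ configuration.

d8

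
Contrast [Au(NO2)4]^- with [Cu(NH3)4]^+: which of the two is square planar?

[Au(NO2)4]^-

For [Au(NO2)4]^-: Each nitro (N-bound nitrite) is −1; balancing the −1 overall charge requires Au(III). Au sits in group 11, so the d-electron count is 11 − 3 = 8. A 5d d⁸ ion has a large crystal-field splitting; square planar leaves the high-energy d_{x²−y²} orbital empty and maximises CFSE. → square planar.
For [Cu(NH3)4]^+: Ammonia is neutral; balancing the +1 overall charge requires Cu(I). Cu sits in group 11, so the d-electron count is 11 − 1 = 10. A d¹⁰ ion has no crystal-field stabilisation preference between square planar and tetrahedral, so four ligands adopt the sterically favoured tetrahedral geometry. → tetrahedral.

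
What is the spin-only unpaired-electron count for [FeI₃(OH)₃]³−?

5 unpaired electrons

Ligand charges: each iodide is −1; each hydroxide is −1. With an overall charge of −3 the iron centre must be in the +3 oxidation state.
Fe sits in group 8, so the d-electron count is 8 − 3 = 5.
The spin state decides the count: Hydroxide and iodide are weak-field ligands for a first-row metal, so the complex is high-spin.
An octahedral high-spin d⁵ ion is t₂g³e_g², giving 5 unpaired electrons.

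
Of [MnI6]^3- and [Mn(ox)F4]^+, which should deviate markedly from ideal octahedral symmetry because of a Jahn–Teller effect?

[MnI6]^3-: Each iodide is −1; balancing the −3 overall charge requires Mn(III). Manganese is a group-7 element; Mn(III) is therefore d⁴. Iodide is a weak-field ligand for a first-row metal, so the complex is high-spin. The t₂g³e_g¹ (high-spin) configuration has an unevenly filled e_g set; the Jahn–Teller theorem predicts a tetragonal distortion (typically axial elongation) to lift the degeneracy.
[Mn(ox)F4]^+: Summing ligand charges against the +1 overall charge gives an oxidation state of +7 for manganese. Mn sits in group 7, so the d-electron count is 7 − 7 = 0. The d⁰ configuration leaves the e_g set evenly filled (or empty) — no strong Jahn–Teller driving force.

[MnI6]^3-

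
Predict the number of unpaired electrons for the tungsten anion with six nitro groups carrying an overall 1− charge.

Summing ligand charges against the −1 overall charge gives an oxidation state of +5 for tungsten.
Tungsten is a group-6 element; W(V) is therefore d¹.
In an octahedral field the d¹ configuration is t₂g¹e_g⁰ (only one arrangement possible), giving 1 unpaired electron.

1 unpaired electron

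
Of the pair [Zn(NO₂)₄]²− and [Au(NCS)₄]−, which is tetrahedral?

For [Zn(NO₂)₄]²−: Ligand charges: each nitro (N-bound nitrite) is −1. With an overall charge of −2 the zinc centre must be in the +2 oxidation state. Zinc is a group-12 element; Zn(II) is therefore d¹⁰. A d¹⁰ ion has no crystal-field stabilisation preference between square planar and tetrahedral, so four ligands adopt the sterically favoured tetrahedral geometry. → tetrahedral.
For [Au(NCS)₄]−: Each isothiocyanate is −1; balancing the −1 overall charge requires Au(III). Gold is a group-11 element; Au(III) is therefore d⁸. A 5d d⁸ ion has a large crystal-field splitting; square planar leaves the high-energy d_{x²−y²} orbital empty and maximises CFSE. → square planar.

[Zn(NO₂)₄]²−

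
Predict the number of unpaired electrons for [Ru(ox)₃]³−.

Each oxalate is −2; balancing the −3 overall charge requires Ru(III).
Ru sits in group 8, so the d-electron count is 8 − 3 = 5.
Counting donor atoms: 3×oxalate (bidentate) → 6 donors. Coordination number = 6.
The spin state decides the count: a 4d ion has a large Δₒ and is invariably low-spin.
An octahedral low-spin d⁵ ion is t₂g⁵e_g⁰, giving 1 unpaired electron.

1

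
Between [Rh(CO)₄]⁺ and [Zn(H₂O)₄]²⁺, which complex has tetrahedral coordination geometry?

[Zn(H₂O)₄]²⁺

For [Rh(CO)₄]⁺: Carbonyl is neutral; balancing the +1 overall charge requires Rh(I). Group 9 minus oxidation state 1 gives a d⁸ configuration. A 4d d⁸ ion has a large crystal-field splitting; square planar leaves the high-energy d_{x²−y²} orbital empty and maximises CFSE. → square planar.
For [Zn(H₂O)₄]²⁺: Summing ligand charges against the +2 overall charge gives an oxidation state of +2 for zinc. Group 12 minus oxidation state 2 gives a d¹⁰ configuration. A d¹⁰ ion has no crystal-field stabilisation preference between square planar and tetrahedral, so four ligands adopt the sterically favoured tetrahedral geometry. → tetrahedral.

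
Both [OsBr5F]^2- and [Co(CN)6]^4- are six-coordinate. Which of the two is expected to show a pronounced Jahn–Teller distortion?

[Co(CN)6]^4-

[OsBr5F]^2-: Summing ligand charges against the −2 overall charge gives an oxidation state of +4 for osmium. Os sits in group 8, so the d-electron count is 8 − 4 = 4. A 5d ion has a large Δₒ and is invariably low-spin. The d⁴ configuration leaves the e_g set evenly filled (or empty) — no strong Jahn–Teller driving force.
[Co(CN)6]^4-: Ligand charges: each cyanide is −1. With an overall charge of −4 the cobalt centre must be in the +2 oxidation state. Group 9 minus oxidation state 2 gives a d⁷ configuration. Cyanide is a strong-field ligand (high in the spectrochemical series) for a first-row metal, so the complex is low-spin. The t₂g⁶e_g¹ (low-spin) configuration has an unevenly filled e_g set; the Jahn–Teller theorem predicts a tetragonal distortion (typically axial elongation) to lift the degeneracy.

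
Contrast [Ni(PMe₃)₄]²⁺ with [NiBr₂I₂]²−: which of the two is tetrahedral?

For [Ni(PMe₃)₄]²⁺: Summing ligand charges against the +2 overall charge gives an oxidation state of +2 for nickel. Group 10 minus oxidation state 2 gives a d⁸ configuration. Trimethylphosphine is a strong-field ligand (high in the spectrochemical series). A 3d d⁸ ion with strong-field ligands gains enough CFSE to favour square planar over tetrahedral. → square planar.
For [NiBr₂I₂]²−: Summing ligand charges against the −2 overall charge gives an oxidation state of +2 for nickel. Group 10 minus oxidation state 2 gives a d⁸ configuration. Bromide and iodide are weak-field ligands. With weak-field ligands the CFSE gain from square planar is small, so a 3d d⁸ ion takes the sterically preferred tetrahedral geometry. → tetrahedral.

[NiBr₂I₂]²−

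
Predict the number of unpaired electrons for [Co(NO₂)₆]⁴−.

Each nitro (N-bound nitrite) is −1; balancing the −4 overall charge requires Co(II).
Cobalt is a group-9 element; Co(II) is therefore d⁷.
The spin state decides the count: Nitro (N-bound nitrite) is a strong-field ligand (high in the spectrochemical series) for a first-row metal, so the complex is low-spin.
An octahedral low-spin d⁷ ion is t₂g⁶e_g¹, giving 1 unpaired electron.

1 unpaired electron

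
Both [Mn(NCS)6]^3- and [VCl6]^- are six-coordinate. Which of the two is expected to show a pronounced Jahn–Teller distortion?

[Mn(NCS)6]^3-

[Mn(NCS)6]^3-: Ligand charges: each isothiocyanate is −1. With an overall charge of −3 the manganese centre must be in the +3 oxidation state. Group 7 minus oxidation state 3 gives a d⁴ configuration. Isothiocyanate is a weak-field ligand for a first-row metal, so the complex is high-spin. The t₂g³e_g¹ (high-spin) configuration has an unevenly filled e_g set; the Jahn–Teller theorem predicts a tetragonal distortion (typically axial elongation) to lift the degeneracy.
[VCl6]^-: Ligand charges: each chloride is −1. With an overall charge of −1 the vanadium centre must be in the +5 oxidation state. V sits in group 5, so the d-electron count is 5 − 5 = 0. The d⁰ configuration leaves the e_g set evenly filled (or empty) — no strong Jahn–Teller driving force.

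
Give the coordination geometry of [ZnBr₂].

Each bromide is −1; balancing the 0 overall charge requires Zn(II).
Zinc is a group-12 element; Zn(II) is therefore d¹⁰.
With 2 monodentate ligands the coordination number is 2.
A d¹⁰ ion with only two ligands adopts a linear arrangement (sp hybridisation; no CFSE preference).

linear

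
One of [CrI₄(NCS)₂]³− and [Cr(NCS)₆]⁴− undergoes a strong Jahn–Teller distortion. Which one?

[Cr(NCS)₆]⁴−

[CrI₄(NCS)₂]³−: Summing ligand charges against the −3 overall charge gives an oxidation state of +3 for chromium. Group 6 minus oxidation state 3 gives a d³ configuration. The d³ configuration leaves the e_g set evenly filled (or empty) — no strong Jahn–Teller driving force.
[Cr(NCS)₆]⁴−: Summing ligand charges against the −4 overall charge gives an oxidation state of +2 for chromium. Cr sits in group 6, so the d-electron count is 6 − 2 = 4. Isothiocyanate is a weak-field ligand for a first-row metal, so the complex is high-spin. The t₂g³e_g¹ (high-spin) configuration has an unevenly filled e_g set; the Jahn–Teller theorem predicts a tetragonal distortion (typically axial elongation) to lift the degeneracy.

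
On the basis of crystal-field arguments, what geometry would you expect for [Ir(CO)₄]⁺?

Ligand charges: carbonyl is neutral. With an overall charge of +1 the iridium centre must be in the +1 oxidation state.
Group 9 minus oxidation state 1 gives a d⁸ configuration.
Coordination number: 4.
A 5d d⁸ ion has a large crystal-field splitting; square planar leaves the high-energy d_{x²−y²} orbital empty and maximises CFSE.

square planar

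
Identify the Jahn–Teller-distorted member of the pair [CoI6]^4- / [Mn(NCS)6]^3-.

[Mn(NCS)6]^3-

[CoI6]^4-: Ligand charges: each iodide is −1. With an overall charge of −4 the cobalt centre must be in the +2 oxidation state. Group 9 minus oxidation state 2 gives a d⁷ configuration. Iodide is a weak-field ligand for a first-row metal, so the complex is high-spin. The d⁷ configuration leaves the e_g set evenly filled (or empty) — no strong Jahn–Teller driving force.
[Mn(NCS)6]^3-: Ligand charges: each isothiocyanate is −1. With an overall charge of −3 the manganese centre must be in the +3 oxidation state. Group 7 minus oxidation state 3 gives a d⁴ configuration. Isothiocyanate is a weak-field ligand for a first-row metal, so the complex is high-spin. The t₂g³e_g¹ (high-spin) configuration has an unevenly filled e_g set; the Jahn–Teller theorem predicts a tetragonal distortion (typically axial elongation) to lift the degeneracy.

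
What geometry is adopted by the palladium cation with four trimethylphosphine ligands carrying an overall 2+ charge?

Ligand charges: trimethylphosphine is neutral. With an overall charge of +2 the palladium centre must be in the +2 oxidation state.
Palladium is a group-10 element; Pd(II) is therefore d⁸.
With 4 monodentate ligands the coordination number is 4.
A 4d d⁸ ion has a large crystal-field splitting; square planar leaves the high-energy d_{x²−y²} orbital empty and maximises CFSE.

square planar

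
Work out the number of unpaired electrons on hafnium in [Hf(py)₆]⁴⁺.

Ligand charges: pyridine is neutral. With an overall charge of +4 the hafnium centre must be in the +4 oxidation state.
Group 4 minus oxidation state 4 gives a d⁰ configuration.
In an octahedral field the d⁰ configuration is t₂g⁰e_g⁰, giving 0 unpaired electrons.

0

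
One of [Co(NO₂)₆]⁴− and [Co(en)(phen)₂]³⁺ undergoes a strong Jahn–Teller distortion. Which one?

[Co(NO₂)₆]⁴−: Each nitro (N-bound nitrite) is −1; balancing the −4 overall charge requires Co(II). Group 9 minus oxidation state 2 gives a d⁷ configuration. Nitro (N-bound nitrite) is a strong-field ligand (high in the spectrochemical series) for a first-row metal, so the complex is low-spin. The t₂g⁶e_g¹ (low-spin) configuration has an unevenly filled e_g set; the Jahn–Teller theorem predicts a tetragonal distortion (typically axial elongation) to lift the degeneracy.
[Co(en)(phen)₂]³⁺: Ligand charges: ethylenediamine is neutral; 1,10-phenanthroline is neutral. With an overall charge of +3 the cobalt centre must be in the +3 oxidation state. Cobalt is a group-9 element; Co(III) is therefore d⁶. Co(III) has an exceptionally large octahedral splitting and is low-spin with essentially every ligand except fluoride. The d⁶ configuration leaves the e_g set evenly filled (or empty) — no strong Jahn–Teller driving force.

[Co(NO₂)₆]⁴−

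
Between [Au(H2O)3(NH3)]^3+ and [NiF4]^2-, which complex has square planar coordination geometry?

For [Au(H2O)3(NH3)]^3+: Ligand charges: water is neutral; ammonia is neutral. With an overall charge of +3 the gold centre must be in the +3 oxidation state. Gold is a group-11 element; Au(III) is therefore d⁸. A 5d d⁸ ion has a large crystal-field splitting; square planar leaves the high-energy d_{x²−y²} orbital empty and maximises CFSE. → square planar.
For [NiF4]^2-: Summing ligand charges against the −2 overall charge gives an oxidation state of +2 for nickel. Ni sits in group 10, so the d-electron count is 10 − 2 = 8. Fluoride is a weak-field ligand. With weak-field ligands the CFSE gain from square planar is small, so a 3d d⁸ ion takes the sterically preferred tetrahedral geometry. → tetrahedral.

[Au(H2O)3(NH3)]^3+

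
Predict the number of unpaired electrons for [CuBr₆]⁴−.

Each bromide is −1; balancing the −4 overall charge requires Cu(II).
Copper is a group-11 element; Cu(II) is therefore d⁹.
In an octahedral field the d⁹ configuration is t₂g⁶e_g³ (only one arrangement possible), giving 1 unpaired electron.

1 unpaired electron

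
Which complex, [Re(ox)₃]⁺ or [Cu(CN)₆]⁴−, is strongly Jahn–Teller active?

[Cu(CN)₆]⁴−

[Re(ox)₃]⁺: Summing ligand charges against the +1 overall charge gives an oxidation state of +7 for rhenium. Rhenium is a group-7 element; Re(VII) is therefore d⁰. The d⁰ configuration leaves the e_g set evenly filled (or empty) — no strong Jahn–Teller driving force.
[Cu(CN)₆]⁴−: Ligand charges: each cyanide is −1. With an overall charge of −4 the copper centre must be in the +2 oxidation state. Group 11 minus oxidation state 2 gives a d⁹ configuration. The t₂g⁶e_g³ configuration has an unevenly filled e_g set; the Jahn–Teller theorem predicts a tetragonal distortion (typically axial elongation) to lift the degeneracy.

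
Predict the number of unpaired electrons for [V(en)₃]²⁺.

Ligand charges: ethylenediamine is neutral. With an overall charge of +2 the vanadium centre must be in the +2 oxidation state.
Group 5 minus oxidation state 2 gives a d³ configuration.
Counting donor atoms: 3×ethylenediamine (bidentate) → 6 donors. Coordination number = 6.
In an octahedral field the d³ configuration is t₂g³e_g⁰ (only one arrangement possible), giving 3 unpaired electrons.

3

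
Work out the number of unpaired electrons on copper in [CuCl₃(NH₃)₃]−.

1 unpaired electron

Ligand charges: each chloride is −1; ammonia is neutral. With an overall charge of −1 the copper centre must be in the +2 oxidation state.
Copper is a group-11 element; Cu(II) is therefore d⁹.
In an octahedral field the d⁹ configuration is t₂g⁶e_g³ (only one arrangement possible), giving 1 unpaired electron.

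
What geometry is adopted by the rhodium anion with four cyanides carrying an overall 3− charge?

square planar

Ligand charges: each cyanide is −1. With an overall charge of −3 the rhodium centre must be in the +1 oxidation state.
Rhodium is a group-9 element; Rh(I) is therefore d⁸.
With 4 monodentate ligands the coordination number is 4.
A 4d d⁸ ion has a large crystal-field splitting; square planar leaves the high-energy d_{x²−y²} orbital empty and maximises CFSE.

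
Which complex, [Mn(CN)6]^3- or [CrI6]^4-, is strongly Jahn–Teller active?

[Mn(CN)6]^3-: Summing ligand charges against the −3 overall charge gives an oxidation state of +3 for manganese. Manganese is a group-7 element; Mn(III) is therefore d⁴. Cyanide is a strong-field ligand (high in the spectrochemical series) for a first-row metal, so the complex is low-spin. The d⁴ configuration leaves the e_g set evenly filled (or empty) — no strong Jahn–Teller driving force.
[CrI6]^4-: Each iodide is −1; balancing the −4 overall charge requires Cr(II). Cr sits in group 6, so the d-electron count is 6 − 2 = 4. Iodide is a weak-field ligand for a first-row metal, so the complex is high-spin. The t₂g³e_g¹ (high-spin) configuration has an unevenly filled e_g set; the Jahn–Teller theorem predicts a tetragonal distortion (typically axial elongation) to lift the degeneracy.

[CrI6]^4-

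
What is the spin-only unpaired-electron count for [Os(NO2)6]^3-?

1

Summing ligand charges against the −3 overall charge gives an oxidation state of +3 for osmium.
Group 8 minus oxidation state 3 gives a d⁵ configuration.
The spin state decides the count: a 5d ion has a large Δₒ and is invariably low-spin.
An octahedral low-spin d⁵ ion is t₂g⁵e_g⁰, giving 1 unpaired electron.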